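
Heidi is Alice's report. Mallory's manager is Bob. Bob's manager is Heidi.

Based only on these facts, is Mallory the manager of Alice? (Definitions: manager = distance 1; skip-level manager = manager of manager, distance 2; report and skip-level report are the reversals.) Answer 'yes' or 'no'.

Reconstructing the manager chain from the given facts:
  Alice -> Heidi -> Bob -> Mallory
(each arrow means 'manager of the next')
Positions in the chain (0 = top):
  position of Alice: 0
  position of Heidi: 1
  position of Bob: 2
  position of Mallory: 3

Mallory is at position 3, Alice is at position 0; signed distance (j - i) = -3.
'manager' requires j - i = 1. Actual distance is -3, so the relation does NOT hold.

Answer: no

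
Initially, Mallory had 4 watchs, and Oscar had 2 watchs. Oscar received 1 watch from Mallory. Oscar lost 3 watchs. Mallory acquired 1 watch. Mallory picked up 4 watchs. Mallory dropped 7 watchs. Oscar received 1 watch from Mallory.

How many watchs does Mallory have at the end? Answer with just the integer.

Answer: 0

Derivation:
Tracking counts step by step:
Start: Mallory=4, Oscar=2
Event 1 (Mallory -> Oscar, 1): Mallory: 4 -> 3, Oscar: 2 -> 3. State: Mallory=3, Oscar=3
Event 2 (Oscar -3): Oscar: 3 -> 0. State: Mallory=3, Oscar=0
Event 3 (Mallory +1): Mallory: 3 -> 4. State: Mallory=4, Oscar=0
Event 4 (Mallory +4): Mallory: 4 -> 8. State: Mallory=8, Oscar=0
Event 5 (Mallory -7): Mallory: 8 -> 1. State: Mallory=1, Oscar=0
Event 6 (Mallory -> Oscar, 1): Mallory: 1 -> 0, Oscar: 0 -> 1. State: Mallory=0, Oscar=1

Mallory's final count: 0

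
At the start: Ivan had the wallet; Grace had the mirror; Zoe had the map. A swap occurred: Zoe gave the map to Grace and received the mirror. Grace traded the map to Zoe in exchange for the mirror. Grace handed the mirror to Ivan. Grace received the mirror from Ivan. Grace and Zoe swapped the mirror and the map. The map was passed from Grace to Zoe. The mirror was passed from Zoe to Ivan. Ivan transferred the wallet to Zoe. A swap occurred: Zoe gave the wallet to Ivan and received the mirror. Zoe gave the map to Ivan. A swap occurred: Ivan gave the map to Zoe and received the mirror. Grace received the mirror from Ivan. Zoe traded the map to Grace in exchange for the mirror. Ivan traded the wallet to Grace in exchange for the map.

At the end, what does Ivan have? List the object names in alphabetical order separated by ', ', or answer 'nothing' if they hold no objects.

Answer: map

Derivation:
Tracking all object holders:
Start: wallet:Ivan, mirror:Grace, map:Zoe
Event 1 (swap map<->mirror: now map:Grace, mirror:Zoe). State: wallet:Ivan, mirror:Zoe, map:Grace
Event 2 (swap map<->mirror: now map:Zoe, mirror:Grace). State: wallet:Ivan, mirror:Grace, map:Zoe
Event 3 (give mirror: Grace -> Ivan). State: wallet:Ivan, mirror:Ivan, map:Zoe
Event 4 (give mirror: Ivan -> Grace). State: wallet:Ivan, mirror:Grace, map:Zoe
Event 5 (swap mirror<->map: now mirror:Zoe, map:Grace). State: wallet:Ivan, mirror:Zoe, map:Grace
Event 6 (give map: Grace -> Zoe). State: wallet:Ivan, mirror:Zoe, map:Zoe
Event 7 (give mirror: Zoe -> Ivan). State: wallet:Ivan, mirror:Ivan, map:Zoe
Event 8 (give wallet: Ivan -> Zoe). State: wallet:Zoe, mirror:Ivan, map:Zoe
Event 9 (swap wallet<->mirror: now wallet:Ivan, mirror:Zoe). State: wallet:Ivan, mirror:Zoe, map:Zoe
Event 10 (give map: Zoe -> Ivan). State: wallet:Ivan, mirror:Zoe, map:Ivan
Event 11 (swap map<->mirror: now map:Zoe, mirror:Ivan). State: wallet:Ivan, mirror:Ivan, map:Zoe
Event 12 (give mirror: Ivan -> Grace). State: wallet:Ivan, mirror:Grace, map:Zoe
Event 13 (swap map<->mirror: now map:Grace, mirror:Zoe). State: wallet:Ivan, mirror:Zoe, map:Grace
Event 14 (swap wallet<->map: now wallet:Grace, map:Ivan). State: wallet:Grace, mirror:Zoe, map:Ivan

Final state: wallet:Grace, mirror:Zoe, map:Ivan
Ivan holds: map.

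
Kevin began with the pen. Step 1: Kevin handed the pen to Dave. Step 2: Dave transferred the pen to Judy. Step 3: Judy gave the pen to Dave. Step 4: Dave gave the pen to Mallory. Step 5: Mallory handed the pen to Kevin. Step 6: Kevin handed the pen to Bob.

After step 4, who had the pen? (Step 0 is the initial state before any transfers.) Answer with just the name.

Answer: Mallory

Derivation:
Tracking the pen holder through step 4:
After step 0 (start): Kevin
After step 1: Dave
After step 2: Judy
After step 3: Dave
After step 4: Mallory

At step 4, the holder is Mallory.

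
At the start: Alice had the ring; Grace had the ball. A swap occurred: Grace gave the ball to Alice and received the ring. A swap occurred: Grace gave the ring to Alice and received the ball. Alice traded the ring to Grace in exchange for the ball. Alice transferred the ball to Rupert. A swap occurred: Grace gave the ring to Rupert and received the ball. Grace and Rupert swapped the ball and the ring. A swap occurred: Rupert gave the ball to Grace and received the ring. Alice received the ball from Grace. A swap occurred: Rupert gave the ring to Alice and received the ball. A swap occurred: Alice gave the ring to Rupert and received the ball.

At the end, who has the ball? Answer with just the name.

Tracking all object holders:
Start: ring:Alice, ball:Grace
Event 1 (swap ball<->ring: now ball:Alice, ring:Grace). State: ring:Grace, ball:Alice
Event 2 (swap ring<->ball: now ring:Alice, ball:Grace). State: ring:Alice, ball:Grace
Event 3 (swap ring<->ball: now ring:Grace, ball:Alice). State: ring:Grace, ball:Alice
Event 4 (give ball: Alice -> Rupert). State: ring:Grace, ball:Rupert
Event 5 (swap ring<->ball: now ring:Rupert, ball:Grace). State: ring:Rupert, ball:Grace
Event 6 (swap ball<->ring: now ball:Rupert, ring:Grace). State: ring:Grace, ball:Rupert
Event 7 (swap ball<->ring: now ball:Grace, ring:Rupert). State: ring:Rupert, ball:Grace
Event 8 (give ball: Grace -> Alice). State: ring:Rupert, ball:Alice
Event 9 (swap ring<->ball: now ring:Alice, ball:Rupert). State: ring:Alice, ball:Rupert
Event 10 (swap ring<->ball: now ring:Rupert, ball:Alice). State: ring:Rupert, ball:Alice

Final state: ring:Rupert, ball:Alice
The ball is held by Alice.

Answer: Alice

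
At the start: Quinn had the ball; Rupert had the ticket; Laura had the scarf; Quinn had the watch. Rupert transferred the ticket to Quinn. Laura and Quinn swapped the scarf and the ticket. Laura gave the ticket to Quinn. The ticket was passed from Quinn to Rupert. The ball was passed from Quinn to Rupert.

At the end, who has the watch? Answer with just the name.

Answer: Quinn

Derivation:
Tracking all object holders:
Start: ball:Quinn, ticket:Rupert, scarf:Laura, watch:Quinn
Event 1 (give ticket: Rupert -> Quinn). State: ball:Quinn, ticket:Quinn, scarf:Laura, watch:Quinn
Event 2 (swap scarf<->ticket: now scarf:Quinn, ticket:Laura). State: ball:Quinn, ticket:Laura, scarf:Quinn, watch:Quinn
Event 3 (give ticket: Laura -> Quinn). State: ball:Quinn, ticket:Quinn, scarf:Quinn, watch:Quinn
Event 4 (give ticket: Quinn -> Rupert). State: ball:Quinn, ticket:Rupert, scarf:Quinn, watch:Quinn
Event 5 (give ball: Quinn -> Rupert). State: ball:Rupert, ticket:Rupert, scarf:Quinn, watch:Quinn

Final state: ball:Rupert, ticket:Rupert, scarf:Quinn, watch:Quinn
The watch is held by Quinn.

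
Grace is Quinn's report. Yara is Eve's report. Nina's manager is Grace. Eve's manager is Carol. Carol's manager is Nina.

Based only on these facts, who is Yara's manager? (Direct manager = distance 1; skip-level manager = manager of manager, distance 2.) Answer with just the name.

Answer: Eve

Derivation:
Reconstructing the manager chain from the given facts:
  Quinn -> Grace -> Nina -> Carol -> Eve -> Yara
(each arrow means 'manager of the next')
Positions in the chain (0 = top):
  position of Quinn: 0
  position of Grace: 1
  position of Nina: 2
  position of Carol: 3
  position of Eve: 4
  position of Yara: 5

Yara is at position 5; the manager is 1 step up the chain, i.e. position 4: Eve.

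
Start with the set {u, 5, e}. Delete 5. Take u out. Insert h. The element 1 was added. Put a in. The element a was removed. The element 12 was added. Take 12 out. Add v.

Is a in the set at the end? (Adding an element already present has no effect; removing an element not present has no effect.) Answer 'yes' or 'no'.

Answer: no

Derivation:
Tracking the set through each operation:
Start: {5, e, u}
Event 1 (remove 5): removed. Set: {e, u}
Event 2 (remove u): removed. Set: {e}
Event 3 (add h): added. Set: {e, h}
Event 4 (add 1): added. Set: {1, e, h}
Event 5 (add a): added. Set: {1, a, e, h}
Event 6 (remove a): removed. Set: {1, e, h}
Event 7 (add 12): added. Set: {1, 12, e, h}
Event 8 (remove 12): removed. Set: {1, e, h}
Event 9 (add v): added. Set: {1, e, h, v}

Final set: {1, e, h, v} (size 4)
a is NOT in the final set.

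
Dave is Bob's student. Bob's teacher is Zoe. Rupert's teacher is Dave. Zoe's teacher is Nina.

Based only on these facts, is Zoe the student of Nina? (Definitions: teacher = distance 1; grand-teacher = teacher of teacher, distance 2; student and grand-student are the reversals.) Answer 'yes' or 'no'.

Reconstructing the teacher chain from the given facts:
  Nina -> Zoe -> Bob -> Dave -> Rupert
(each arrow means 'teacher of the next')
Positions in the chain (0 = top):
  position of Nina: 0
  position of Zoe: 1
  position of Bob: 2
  position of Dave: 3
  position of Rupert: 4

Zoe is at position 1, Nina is at position 0; signed distance (j - i) = -1.
'student' requires j - i = -1. Actual distance is -1, so the relation HOLDS.

Answer: yes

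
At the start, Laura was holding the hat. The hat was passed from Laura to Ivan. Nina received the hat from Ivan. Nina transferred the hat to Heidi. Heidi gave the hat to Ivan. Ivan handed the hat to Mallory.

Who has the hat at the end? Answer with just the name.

Answer: Mallory

Derivation:
Tracking the hat through each event:
Start: Laura has the hat.
After event 1: Ivan has the hat.
After event 2: Nina has the hat.
After event 3: Heidi has the hat.
After event 4: Ivan has the hat.
After event 5: Mallory has the hat.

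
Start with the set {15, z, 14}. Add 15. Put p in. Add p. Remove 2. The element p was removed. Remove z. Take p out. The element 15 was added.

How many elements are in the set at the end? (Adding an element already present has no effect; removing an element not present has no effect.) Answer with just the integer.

Tracking the set through each operation:
Start: {14, 15, z}
Event 1 (add 15): already present, no change. Set: {14, 15, z}
Event 2 (add p): added. Set: {14, 15, p, z}
Event 3 (add p): already present, no change. Set: {14, 15, p, z}
Event 4 (remove 2): not present, no change. Set: {14, 15, p, z}
Event 5 (remove p): removed. Set: {14, 15, z}
Event 6 (remove z): removed. Set: {14, 15}
Event 7 (remove p): not present, no change. Set: {14, 15}
Event 8 (add 15): already present, no change. Set: {14, 15}

Final set: {14, 15} (size 2)

Answer: 2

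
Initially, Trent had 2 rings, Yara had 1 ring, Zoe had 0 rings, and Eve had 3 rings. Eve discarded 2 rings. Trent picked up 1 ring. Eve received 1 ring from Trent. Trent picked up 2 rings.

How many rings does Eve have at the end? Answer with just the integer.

Answer: 2

Derivation:
Tracking counts step by step:
Start: Trent=2, Yara=1, Zoe=0, Eve=3
Event 1 (Eve -2): Eve: 3 -> 1. State: Trent=2, Yara=1, Zoe=0, Eve=1
Event 2 (Trent +1): Trent: 2 -> 3. State: Trent=3, Yara=1, Zoe=0, Eve=1
Event 3 (Trent -> Eve, 1): Trent: 3 -> 2, Eve: 1 -> 2. State: Trent=2, Yara=1, Zoe=0, Eve=2
Event 4 (Trent +2): Trent: 2 -> 4. State: Trent=4, Yara=1, Zoe=0, Eve=2

Eve's final count: 2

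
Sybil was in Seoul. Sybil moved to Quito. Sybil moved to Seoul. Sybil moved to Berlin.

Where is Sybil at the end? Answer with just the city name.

Answer: Berlin

Derivation:
Tracking Sybil's location:
Start: Sybil is in Seoul.
After move 1: Seoul -> Quito. Sybil is in Quito.
After move 2: Quito -> Seoul. Sybil is in Seoul.
After move 3: Seoul -> Berlin. Sybil is in Berlin.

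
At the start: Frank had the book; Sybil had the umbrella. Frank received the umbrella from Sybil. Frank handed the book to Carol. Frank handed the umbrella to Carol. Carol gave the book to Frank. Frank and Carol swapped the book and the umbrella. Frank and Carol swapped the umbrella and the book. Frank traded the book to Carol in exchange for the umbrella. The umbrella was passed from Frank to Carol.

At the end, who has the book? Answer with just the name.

Answer: Carol

Derivation:
Tracking all object holders:
Start: book:Frank, umbrella:Sybil
Event 1 (give umbrella: Sybil -> Frank). State: book:Frank, umbrella:Frank
Event 2 (give book: Frank -> Carol). State: book:Carol, umbrella:Frank
Event 3 (give umbrella: Frank -> Carol). State: book:Carol, umbrella:Carol
Event 4 (give book: Carol -> Frank). State: book:Frank, umbrella:Carol
Event 5 (swap book<->umbrella: now book:Carol, umbrella:Frank). State: book:Carol, umbrella:Frank
Event 6 (swap umbrella<->book: now umbrella:Carol, book:Frank). State: book:Frank, umbrella:Carol
Event 7 (swap book<->umbrella: now book:Carol, umbrella:Frank). State: book:Carol, umbrella:Frank
Event 8 (give umbrella: Frank -> Carol). State: book:Carol, umbrella:Carol

Final state: book:Carol, umbrella:Carol
The book is held by Carol.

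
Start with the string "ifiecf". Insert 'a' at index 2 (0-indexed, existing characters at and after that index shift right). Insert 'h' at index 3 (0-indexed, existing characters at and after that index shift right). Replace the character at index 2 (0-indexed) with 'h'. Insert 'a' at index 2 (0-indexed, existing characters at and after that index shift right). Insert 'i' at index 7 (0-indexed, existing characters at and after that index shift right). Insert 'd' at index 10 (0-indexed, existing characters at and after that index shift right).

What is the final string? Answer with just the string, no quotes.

Applying each edit step by step:
Start: "ifiecf"
Op 1 (insert 'a' at idx 2): "ifiecf" -> "ifaiecf"
Op 2 (insert 'h' at idx 3): "ifaiecf" -> "ifahiecf"
Op 3 (replace idx 2: 'a' -> 'h'): "ifahiecf" -> "ifhhiecf"
Op 4 (insert 'a' at idx 2): "ifhhiecf" -> "ifahhiecf"
Op 5 (insert 'i' at idx 7): "ifahhiecf" -> "ifahhieicf"
Op 6 (insert 'd' at idx 10): "ifahhieicf" -> "ifahhieicfd"

Answer: ifahhieicfd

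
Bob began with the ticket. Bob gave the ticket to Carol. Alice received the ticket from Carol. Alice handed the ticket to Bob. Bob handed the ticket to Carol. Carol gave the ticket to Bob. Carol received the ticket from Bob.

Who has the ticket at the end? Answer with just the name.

Answer: Carol

Derivation:
Tracking the ticket through each event:
Start: Bob has the ticket.
After event 1: Carol has the ticket.
After event 2: Alice has the ticket.
After event 3: Bob has the ticket.
After event 4: Carol has the ticket.
After event 5: Bob has the ticket.
After event 6: Carol has the ticket.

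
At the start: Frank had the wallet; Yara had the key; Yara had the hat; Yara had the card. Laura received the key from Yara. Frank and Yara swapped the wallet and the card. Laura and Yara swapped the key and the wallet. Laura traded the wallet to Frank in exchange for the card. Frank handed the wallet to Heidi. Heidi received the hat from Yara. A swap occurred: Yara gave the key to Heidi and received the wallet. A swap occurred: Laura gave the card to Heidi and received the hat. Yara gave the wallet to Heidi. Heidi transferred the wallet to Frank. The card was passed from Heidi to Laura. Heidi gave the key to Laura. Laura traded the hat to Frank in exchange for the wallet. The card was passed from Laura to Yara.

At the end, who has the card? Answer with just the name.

Answer: Yara

Derivation:
Tracking all object holders:
Start: wallet:Frank, key:Yara, hat:Yara, card:Yara
Event 1 (give key: Yara -> Laura). State: wallet:Frank, key:Laura, hat:Yara, card:Yara
Event 2 (swap wallet<->card: now wallet:Yara, card:Frank). State: wallet:Yara, key:Laura, hat:Yara, card:Frank
Event 3 (swap key<->wallet: now key:Yara, wallet:Laura). State: wallet:Laura, key:Yara, hat:Yara, card:Frank
Event 4 (swap wallet<->card: now wallet:Frank, card:Laura). State: wallet:Frank, key:Yara, hat:Yara, card:Laura
Event 5 (give wallet: Frank -> Heidi). State: wallet:Heidi, key:Yara, hat:Yara, card:Laura
Event 6 (give hat: Yara -> Heidi). State: wallet:Heidi, key:Yara, hat:Heidi, card:Laura
Event 7 (swap key<->wallet: now key:Heidi, wallet:Yara). State: wallet:Yara, key:Heidi, hat:Heidi, card:Laura
Event 8 (swap card<->hat: now card:Heidi, hat:Laura). State: wallet:Yara, key:Heidi, hat:Laura, card:Heidi
Event 9 (give wallet: Yara -> Heidi). State: wallet:Heidi, key:Heidi, hat:Laura, card:Heidi
Event 10 (give wallet: Heidi -> Frank). State: wallet:Frank, key:Heidi, hat:Laura, card:Heidi
Event 11 (give card: Heidi -> Laura). State: wallet:Frank, key:Heidi, hat:Laura, card:Laura
Event 12 (give key: Heidi -> Laura). State: wallet:Frank, key:Laura, hat:Laura, card:Laura
Event 13 (swap hat<->wallet: now hat:Frank, wallet:Laura). State: wallet:Laura, key:Laura, hat:Frank, card:Laura
Event 14 (give card: Laura -> Yara). State: wallet:Laura, key:Laura, hat:Frank, card:Yara

Final state: wallet:Laura, key:Laura, hat:Frank, card:Yara
The card is held by Yara.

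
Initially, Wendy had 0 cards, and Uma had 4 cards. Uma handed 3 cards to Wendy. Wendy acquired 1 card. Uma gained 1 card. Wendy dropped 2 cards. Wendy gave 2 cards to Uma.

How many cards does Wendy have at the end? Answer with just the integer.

Tracking counts step by step:
Start: Wendy=0, Uma=4
Event 1 (Uma -> Wendy, 3): Uma: 4 -> 1, Wendy: 0 -> 3. State: Wendy=3, Uma=1
Event 2 (Wendy +1): Wendy: 3 -> 4. State: Wendy=4, Uma=1
Event 3 (Uma +1): Uma: 1 -> 2. State: Wendy=4, Uma=2
Event 4 (Wendy -2): Wendy: 4 -> 2. State: Wendy=2, Uma=2
Event 5 (Wendy -> Uma, 2): Wendy: 2 -> 0, Uma: 2 -> 4. State: Wendy=0, Uma=4

Wendy's final count: 0

Answer: 0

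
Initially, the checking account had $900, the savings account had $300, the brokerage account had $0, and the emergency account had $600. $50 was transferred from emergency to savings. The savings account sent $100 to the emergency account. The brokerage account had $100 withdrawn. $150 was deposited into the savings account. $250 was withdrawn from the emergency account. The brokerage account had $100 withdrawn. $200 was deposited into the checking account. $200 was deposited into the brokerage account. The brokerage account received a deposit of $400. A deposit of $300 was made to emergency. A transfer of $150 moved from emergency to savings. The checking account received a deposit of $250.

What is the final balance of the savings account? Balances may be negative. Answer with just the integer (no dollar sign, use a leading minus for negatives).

Tracking account balances step by step:
Start: checking=900, savings=300, brokerage=0, emergency=600
Event 1 (transfer 50 emergency -> savings): emergency: 600 - 50 = 550, savings: 300 + 50 = 350. Balances: checking=900, savings=350, brokerage=0, emergency=550
Event 2 (transfer 100 savings -> emergency): savings: 350 - 100 = 250, emergency: 550 + 100 = 650. Balances: checking=900, savings=250, brokerage=0, emergency=650
Event 3 (withdraw 100 from brokerage): brokerage: 0 - 100 = -100. Balances: checking=900, savings=250, brokerage=-100, emergency=650
Event 4 (deposit 150 to savings): savings: 250 + 150 = 400. Balances: checking=900, savings=400, brokerage=-100, emergency=650
Event 5 (withdraw 250 from emergency): emergency: 650 - 250 = 400. Balances: checking=900, savings=400, brokerage=-100, emergency=400
Event 6 (withdraw 100 from brokerage): brokerage: -100 - 100 = -200. Balances: checking=900, savings=400, brokerage=-200, emergency=400
Event 7 (deposit 200 to checking): checking: 900 + 200 = 1100. Balances: checking=1100, savings=400, brokerage=-200, emergency=400
Event 8 (deposit 200 to brokerage): brokerage: -200 + 200 = 0. Balances: checking=1100, savings=400, brokerage=0, emergency=400
Event 9 (deposit 400 to brokerage): brokerage: 0 + 400 = 400. Balances: checking=1100, savings=400, brokerage=400, emergency=400
Event 10 (deposit 300 to emergency): emergency: 400 + 300 = 700. Balances: checking=1100, savings=400, brokerage=400, emergency=700
Event 11 (transfer 150 emergency -> savings): emergency: 700 - 150 = 550, savings: 400 + 150 = 550. Balances: checking=1100, savings=550, brokerage=400, emergency=550
Event 12 (deposit 250 to checking): checking: 1100 + 250 = 1350. Balances: checking=1350, savings=550, brokerage=400, emergency=550

Final balance of savings: 550

Answer: 550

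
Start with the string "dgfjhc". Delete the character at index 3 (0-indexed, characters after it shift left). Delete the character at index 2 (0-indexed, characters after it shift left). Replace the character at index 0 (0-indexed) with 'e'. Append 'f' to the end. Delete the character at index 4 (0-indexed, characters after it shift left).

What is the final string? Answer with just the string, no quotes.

Answer: eghc

Derivation:
Applying each edit step by step:
Start: "dgfjhc"
Op 1 (delete idx 3 = 'j'): "dgfjhc" -> "dgfhc"
Op 2 (delete idx 2 = 'f'): "dgfhc" -> "dghc"
Op 3 (replace idx 0: 'd' -> 'e'): "dghc" -> "eghc"
Op 4 (append 'f'): "eghc" -> "eghcf"
Op 5 (delete idx 4 = 'f'): "eghcf" -> "eghc"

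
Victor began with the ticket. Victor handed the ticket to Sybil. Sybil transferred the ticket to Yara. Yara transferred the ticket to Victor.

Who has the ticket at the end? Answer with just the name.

Answer: Victor

Derivation:
Tracking the ticket through each event:
Start: Victor has the ticket.
After event 1: Sybil has the ticket.
After event 2: Yara has the ticket.
After event 3: Victor has the ticket.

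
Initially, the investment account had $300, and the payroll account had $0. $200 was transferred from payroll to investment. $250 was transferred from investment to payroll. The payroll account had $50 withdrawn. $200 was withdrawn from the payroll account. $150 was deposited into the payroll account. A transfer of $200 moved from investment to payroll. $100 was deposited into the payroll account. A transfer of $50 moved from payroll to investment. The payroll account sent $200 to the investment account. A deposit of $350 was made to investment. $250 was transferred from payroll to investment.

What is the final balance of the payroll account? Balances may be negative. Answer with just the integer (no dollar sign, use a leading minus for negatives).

Answer: -250

Derivation:
Tracking account balances step by step:
Start: investment=300, payroll=0
Event 1 (transfer 200 payroll -> investment): payroll: 0 - 200 = -200, investment: 300 + 200 = 500. Balances: investment=500, payroll=-200
Event 2 (transfer 250 investment -> payroll): investment: 500 - 250 = 250, payroll: -200 + 250 = 50. Balances: investment=250, payroll=50
Event 3 (withdraw 50 from payroll): payroll: 50 - 50 = 0. Balances: investment=250, payroll=0
Event 4 (withdraw 200 from payroll): payroll: 0 - 200 = -200. Balances: investment=250, payroll=-200
Event 5 (deposit 150 to payroll): payroll: -200 + 150 = -50. Balances: investment=250, payroll=-50
Event 6 (transfer 200 investment -> payroll): investment: 250 - 200 = 50, payroll: -50 + 200 = 150. Balances: investment=50, payroll=150
Event 7 (deposit 100 to payroll): payroll: 150 + 100 = 250. Balances: investment=50, payroll=250
Event 8 (transfer 50 payroll -> investment): payroll: 250 - 50 = 200, investment: 50 + 50 = 100. Balances: investment=100, payroll=200
Event 9 (transfer 200 payroll -> investment): payroll: 200 - 200 = 0, investment: 100 + 200 = 300. Balances: investment=300, payroll=0
Event 10 (deposit 350 to investment): investment: 300 + 350 = 650. Balances: investment=650, payroll=0
Event 11 (transfer 250 payroll -> investment): payroll: 0 - 250 = -250, investment: 650 + 250 = 900. Balances: investment=900, payroll=-250

Final balance of payroll: -250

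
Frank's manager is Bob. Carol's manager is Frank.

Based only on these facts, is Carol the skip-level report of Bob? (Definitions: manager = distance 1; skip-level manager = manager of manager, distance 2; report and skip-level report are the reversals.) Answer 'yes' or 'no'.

Answer: yes

Derivation:
Reconstructing the manager chain from the given facts:
  Bob -> Frank -> Carol
(each arrow means 'manager of the next')
Positions in the chain (0 = top):
  position of Bob: 0
  position of Frank: 1
  position of Carol: 2

Carol is at position 2, Bob is at position 0; signed distance (j - i) = -2.
'skip-level report' requires j - i = -2. Actual distance is -2, so the relation HOLDS.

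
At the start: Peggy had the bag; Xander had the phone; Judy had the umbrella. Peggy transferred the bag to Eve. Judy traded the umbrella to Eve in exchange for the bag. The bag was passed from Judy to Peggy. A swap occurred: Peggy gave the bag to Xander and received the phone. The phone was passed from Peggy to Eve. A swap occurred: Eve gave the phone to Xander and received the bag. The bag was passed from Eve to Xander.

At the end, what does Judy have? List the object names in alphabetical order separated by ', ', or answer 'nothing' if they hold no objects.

Tracking all object holders:
Start: bag:Peggy, phone:Xander, umbrella:Judy
Event 1 (give bag: Peggy -> Eve). State: bag:Eve, phone:Xander, umbrella:Judy
Event 2 (swap umbrella<->bag: now umbrella:Eve, bag:Judy). State: bag:Judy, phone:Xander, umbrella:Eve
Event 3 (give bag: Judy -> Peggy). State: bag:Peggy, phone:Xander, umbrella:Eve
Event 4 (swap bag<->phone: now bag:Xander, phone:Peggy). State: bag:Xander, phone:Peggy, umbrella:Eve
Event 5 (give phone: Peggy -> Eve). State: bag:Xander, phone:Eve, umbrella:Eve
Event 6 (swap phone<->bag: now phone:Xander, bag:Eve). State: bag:Eve, phone:Xander, umbrella:Eve
Event 7 (give bag: Eve -> Xander). State: bag:Xander, phone:Xander, umbrella:Eve

Final state: bag:Xander, phone:Xander, umbrella:Eve
Judy holds: (nothing).

Answer: nothing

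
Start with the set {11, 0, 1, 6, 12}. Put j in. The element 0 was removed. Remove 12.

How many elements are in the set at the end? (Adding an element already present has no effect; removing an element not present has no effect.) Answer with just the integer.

Tracking the set through each operation:
Start: {0, 1, 11, 12, 6}
Event 1 (add j): added. Set: {0, 1, 11, 12, 6, j}
Event 2 (remove 0): removed. Set: {1, 11, 12, 6, j}
Event 3 (remove 12): removed. Set: {1, 11, 6, j}

Final set: {1, 11, 6, j} (size 4)

Answer: 4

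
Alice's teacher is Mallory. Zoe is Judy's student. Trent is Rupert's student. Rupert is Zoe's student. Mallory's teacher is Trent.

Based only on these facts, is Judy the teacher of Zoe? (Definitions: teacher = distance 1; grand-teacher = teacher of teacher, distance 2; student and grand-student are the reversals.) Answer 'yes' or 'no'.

Answer: yes

Derivation:
Reconstructing the teacher chain from the given facts:
  Judy -> Zoe -> Rupert -> Trent -> Mallory -> Alice
(each arrow means 'teacher of the next')
Positions in the chain (0 = top):
  position of Judy: 0
  position of Zoe: 1
  position of Rupert: 2
  position of Trent: 3
  position of Mallory: 4
  position of Alice: 5

Judy is at position 0, Zoe is at position 1; signed distance (j - i) = 1.
'teacher' requires j - i = 1. Actual distance is 1, so the relation HOLDS.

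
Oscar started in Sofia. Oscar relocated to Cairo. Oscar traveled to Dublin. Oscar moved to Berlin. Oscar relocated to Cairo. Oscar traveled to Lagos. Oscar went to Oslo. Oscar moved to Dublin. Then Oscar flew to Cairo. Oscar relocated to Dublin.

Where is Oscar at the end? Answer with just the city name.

Answer: Dublin

Derivation:
Tracking Oscar's location:
Start: Oscar is in Sofia.
After move 1: Sofia -> Cairo. Oscar is in Cairo.
After move 2: Cairo -> Dublin. Oscar is in Dublin.
After move 3: Dublin -> Berlin. Oscar is in Berlin.
After move 4: Berlin -> Cairo. Oscar is in Cairo.
After move 5: Cairo -> Lagos. Oscar is in Lagos.
After move 6: Lagos -> Oslo. Oscar is in Oslo.
After move 7: Oslo -> Dublin. Oscar is in Dublin.
After move 8: Dublin -> Cairo. Oscar is in Cairo.
After move 9: Cairo -> Dublin. Oscar is in Dublin.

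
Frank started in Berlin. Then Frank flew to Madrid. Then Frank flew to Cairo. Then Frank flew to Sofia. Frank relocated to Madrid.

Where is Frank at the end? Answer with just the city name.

Answer: Madrid

Derivation:
Tracking Frank's location:
Start: Frank is in Berlin.
After move 1: Berlin -> Madrid. Frank is in Madrid.
After move 2: Madrid -> Cairo. Frank is in Cairo.
After move 3: Cairo -> Sofia. Frank is in Sofia.
After move 4: Sofia -> Madrid. Frank is in Madrid.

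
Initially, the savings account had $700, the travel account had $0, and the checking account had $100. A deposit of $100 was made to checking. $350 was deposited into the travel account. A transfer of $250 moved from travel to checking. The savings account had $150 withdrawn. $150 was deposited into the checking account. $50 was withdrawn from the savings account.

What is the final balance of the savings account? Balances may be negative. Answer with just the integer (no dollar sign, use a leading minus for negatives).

Answer: 500

Derivation:
Tracking account balances step by step:
Start: savings=700, travel=0, checking=100
Event 1 (deposit 100 to checking): checking: 100 + 100 = 200. Balances: savings=700, travel=0, checking=200
Event 2 (deposit 350 to travel): travel: 0 + 350 = 350. Balances: savings=700, travel=350, checking=200
Event 3 (transfer 250 travel -> checking): travel: 350 - 250 = 100, checking: 200 + 250 = 450. Balances: savings=700, travel=100, checking=450
Event 4 (withdraw 150 from savings): savings: 700 - 150 = 550. Balances: savings=550, travel=100, checking=450
Event 5 (deposit 150 to checking): checking: 450 + 150 = 600. Balances: savings=550, travel=100, checking=600
Event 6 (withdraw 50 from savings): savings: 550 - 50 = 500. Balances: savings=500, travel=100, checking=600

Final balance of savings: 500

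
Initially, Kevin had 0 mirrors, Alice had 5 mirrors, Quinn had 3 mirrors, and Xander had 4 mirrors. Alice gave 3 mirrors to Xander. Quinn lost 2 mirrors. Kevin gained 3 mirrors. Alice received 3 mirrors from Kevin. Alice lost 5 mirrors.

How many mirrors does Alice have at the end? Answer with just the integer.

Answer: 0

Derivation:
Tracking counts step by step:
Start: Kevin=0, Alice=5, Quinn=3, Xander=4
Event 1 (Alice -> Xander, 3): Alice: 5 -> 2, Xander: 4 -> 7. State: Kevin=0, Alice=2, Quinn=3, Xander=7
Event 2 (Quinn -2): Quinn: 3 -> 1. State: Kevin=0, Alice=2, Quinn=1, Xander=7
Event 3 (Kevin +3): Kevin: 0 -> 3. State: Kevin=3, Alice=2, Quinn=1, Xander=7
Event 4 (Kevin -> Alice, 3): Kevin: 3 -> 0, Alice: 2 -> 5. State: Kevin=0, Alice=5, Quinn=1, Xander=7
Event 5 (Alice -5): Alice: 5 -> 0. State: Kevin=0, Alice=0, Quinn=1, Xander=7

Alice's final count: 0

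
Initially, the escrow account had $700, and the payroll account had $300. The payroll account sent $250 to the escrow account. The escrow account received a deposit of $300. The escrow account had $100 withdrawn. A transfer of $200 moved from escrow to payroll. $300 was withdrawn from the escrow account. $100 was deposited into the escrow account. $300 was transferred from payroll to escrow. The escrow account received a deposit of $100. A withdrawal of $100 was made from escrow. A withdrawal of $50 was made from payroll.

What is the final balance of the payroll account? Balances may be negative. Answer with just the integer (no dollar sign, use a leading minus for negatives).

Tracking account balances step by step:
Start: escrow=700, payroll=300
Event 1 (transfer 250 payroll -> escrow): payroll: 300 - 250 = 50, escrow: 700 + 250 = 950. Balances: escrow=950, payroll=50
Event 2 (deposit 300 to escrow): escrow: 950 + 300 = 1250. Balances: escrow=1250, payroll=50
Event 3 (withdraw 100 from escrow): escrow: 1250 - 100 = 1150. Balances: escrow=1150, payroll=50
Event 4 (transfer 200 escrow -> payroll): escrow: 1150 - 200 = 950, payroll: 50 + 200 = 250. Balances: escrow=950, payroll=250
Event 5 (withdraw 300 from escrow): escrow: 950 - 300 = 650. Balances: escrow=650, payroll=250
Event 6 (deposit 100 to escrow): escrow: 650 + 100 = 750. Balances: escrow=750, payroll=250
Event 7 (transfer 300 payroll -> escrow): payroll: 250 - 300 = -50, escrow: 750 + 300 = 1050. Balances: escrow=1050, payroll=-50
Event 8 (deposit 100 to escrow): escrow: 1050 + 100 = 1150. Balances: escrow=1150, payroll=-50
Event 9 (withdraw 100 from escrow): escrow: 1150 - 100 = 1050. Balances: escrow=1050, payroll=-50
Event 10 (withdraw 50 from payroll): payroll: -50 - 50 = -100. Balances: escrow=1050, payroll=-100

Final balance of payroll: -100

Answer: -100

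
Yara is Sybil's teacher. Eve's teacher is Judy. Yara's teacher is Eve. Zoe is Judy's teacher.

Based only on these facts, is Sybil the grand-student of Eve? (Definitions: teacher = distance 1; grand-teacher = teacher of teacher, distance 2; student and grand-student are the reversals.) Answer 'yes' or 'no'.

Answer: yes

Derivation:
Reconstructing the teacher chain from the given facts:
  Zoe -> Judy -> Eve -> Yara -> Sybil
(each arrow means 'teacher of the next')
Positions in the chain (0 = top):
  position of Zoe: 0
  position of Judy: 1
  position of Eve: 2
  position of Yara: 3
  position of Sybil: 4

Sybil is at position 4, Eve is at position 2; signed distance (j - i) = -2.
'grand-student' requires j - i = -2. Actual distance is -2, so the relation HOLDS.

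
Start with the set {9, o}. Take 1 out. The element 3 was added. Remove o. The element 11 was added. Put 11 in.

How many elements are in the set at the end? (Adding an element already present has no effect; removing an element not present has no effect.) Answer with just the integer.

Answer: 3

Derivation:
Tracking the set through each operation:
Start: {9, o}
Event 1 (remove 1): not present, no change. Set: {9, o}
Event 2 (add 3): added. Set: {3, 9, o}
Event 3 (remove o): removed. Set: {3, 9}
Event 4 (add 11): added. Set: {11, 3, 9}
Event 5 (add 11): already present, no change. Set: {11, 3, 9}

Final set: {11, 3, 9} (size 3)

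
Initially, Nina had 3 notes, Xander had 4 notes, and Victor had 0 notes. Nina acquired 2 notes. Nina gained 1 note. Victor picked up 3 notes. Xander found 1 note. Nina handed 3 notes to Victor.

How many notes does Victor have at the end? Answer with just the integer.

Tracking counts step by step:
Start: Nina=3, Xander=4, Victor=0
Event 1 (Nina +2): Nina: 3 -> 5. State: Nina=5, Xander=4, Victor=0
Event 2 (Nina +1): Nina: 5 -> 6. State: Nina=6, Xander=4, Victor=0
Event 3 (Victor +3): Victor: 0 -> 3. State: Nina=6, Xander=4, Victor=3
Event 4 (Xander +1): Xander: 4 -> 5. State: Nina=6, Xander=5, Victor=3
Event 5 (Nina -> Victor, 3): Nina: 6 -> 3, Victor: 3 -> 6. State: Nina=3, Xander=5, Victor=6

Victor's final count: 6

Answer: 6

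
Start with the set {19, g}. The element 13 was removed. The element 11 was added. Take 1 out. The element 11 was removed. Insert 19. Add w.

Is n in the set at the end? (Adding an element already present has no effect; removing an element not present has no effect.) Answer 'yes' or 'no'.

Tracking the set through each operation:
Start: {19, g}
Event 1 (remove 13): not present, no change. Set: {19, g}
Event 2 (add 11): added. Set: {11, 19, g}
Event 3 (remove 1): not present, no change. Set: {11, 19, g}
Event 4 (remove 11): removed. Set: {19, g}
Event 5 (add 19): already present, no change. Set: {19, g}
Event 6 (add w): added. Set: {19, g, w}

Final set: {19, g, w} (size 3)
n is NOT in the final set.

Answer: no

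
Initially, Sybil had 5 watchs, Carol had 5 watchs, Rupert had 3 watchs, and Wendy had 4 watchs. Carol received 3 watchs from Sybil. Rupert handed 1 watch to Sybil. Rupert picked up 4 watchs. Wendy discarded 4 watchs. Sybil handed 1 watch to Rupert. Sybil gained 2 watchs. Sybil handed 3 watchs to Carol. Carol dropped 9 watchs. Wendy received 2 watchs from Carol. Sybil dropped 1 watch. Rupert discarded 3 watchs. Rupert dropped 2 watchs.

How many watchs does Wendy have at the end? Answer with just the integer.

Answer: 2

Derivation:
Tracking counts step by step:
Start: Sybil=5, Carol=5, Rupert=3, Wendy=4
Event 1 (Sybil -> Carol, 3): Sybil: 5 -> 2, Carol: 5 -> 8. State: Sybil=2, Carol=8, Rupert=3, Wendy=4
Event 2 (Rupert -> Sybil, 1): Rupert: 3 -> 2, Sybil: 2 -> 3. State: Sybil=3, Carol=8, Rupert=2, Wendy=4
Event 3 (Rupert +4): Rupert: 2 -> 6. State: Sybil=3, Carol=8, Rupert=6, Wendy=4
Event 4 (Wendy -4): Wendy: 4 -> 0. State: Sybil=3, Carol=8, Rupert=6, Wendy=0
Event 5 (Sybil -> Rupert, 1): Sybil: 3 -> 2, Rupert: 6 -> 7. State: Sybil=2, Carol=8, Rupert=7, Wendy=0
Event 6 (Sybil +2): Sybil: 2 -> 4. State: Sybil=4, Carol=8, Rupert=7, Wendy=0
Event 7 (Sybil -> Carol, 3): Sybil: 4 -> 1, Carol: 8 -> 11. State: Sybil=1, Carol=11, Rupert=7, Wendy=0
Event 8 (Carol -9): Carol: 11 -> 2. State: Sybil=1, Carol=2, Rupert=7, Wendy=0
Event 9 (Carol -> Wendy, 2): Carol: 2 -> 0, Wendy: 0 -> 2. State: Sybil=1, Carol=0, Rupert=7, Wendy=2
Event 10 (Sybil -1): Sybil: 1 -> 0. State: Sybil=0, Carol=0, Rupert=7, Wendy=2
Event 11 (Rupert -3): Rupert: 7 -> 4. State: Sybil=0, Carol=0, Rupert=4, Wendy=2
Event 12 (Rupert -2): Rupert: 4 -> 2. State: Sybil=0, Carol=0, Rupert=2, Wendy=2

Wendy's final count: 2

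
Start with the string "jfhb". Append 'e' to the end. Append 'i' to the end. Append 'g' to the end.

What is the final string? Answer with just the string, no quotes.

Answer: jfhbeig

Derivation:
Applying each edit step by step:
Start: "jfhb"
Op 1 (append 'e'): "jfhb" -> "jfhbe"
Op 2 (append 'i'): "jfhbe" -> "jfhbei"
Op 3 (append 'g'): "jfhbei" -> "jfhbeig"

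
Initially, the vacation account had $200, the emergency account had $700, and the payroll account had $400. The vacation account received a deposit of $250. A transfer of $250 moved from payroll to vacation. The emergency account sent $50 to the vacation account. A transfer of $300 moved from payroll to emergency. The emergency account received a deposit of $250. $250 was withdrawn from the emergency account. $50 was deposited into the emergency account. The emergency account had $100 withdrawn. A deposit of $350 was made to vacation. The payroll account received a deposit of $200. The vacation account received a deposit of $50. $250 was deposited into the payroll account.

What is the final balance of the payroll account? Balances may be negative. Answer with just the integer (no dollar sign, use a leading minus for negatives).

Tracking account balances step by step:
Start: vacation=200, emergency=700, payroll=400
Event 1 (deposit 250 to vacation): vacation: 200 + 250 = 450. Balances: vacation=450, emergency=700, payroll=400
Event 2 (transfer 250 payroll -> vacation): payroll: 400 - 250 = 150, vacation: 450 + 250 = 700. Balances: vacation=700, emergency=700, payroll=150
Event 3 (transfer 50 emergency -> vacation): emergency: 700 - 50 = 650, vacation: 700 + 50 = 750. Balances: vacation=750, emergency=650, payroll=150
Event 4 (transfer 300 payroll -> emergency): payroll: 150 - 300 = -150, emergency: 650 + 300 = 950. Balances: vacation=750, emergency=950, payroll=-150
Event 5 (deposit 250 to emergency): emergency: 950 + 250 = 1200. Balances: vacation=750, emergency=1200, payroll=-150
Event 6 (withdraw 250 from emergency): emergency: 1200 - 250 = 950. Balances: vacation=750, emergency=950, payroll=-150
Event 7 (deposit 50 to emergency): emergency: 950 + 50 = 1000. Balances: vacation=750, emergency=1000, payroll=-150
Event 8 (withdraw 100 from emergency): emergency: 1000 - 100 = 900. Balances: vacation=750, emergency=900, payroll=-150
Event 9 (deposit 350 to vacation): vacation: 750 + 350 = 1100. Balances: vacation=1100, emergency=900, payroll=-150
Event 10 (deposit 200 to payroll): payroll: -150 + 200 = 50. Balances: vacation=1100, emergency=900, payroll=50
Event 11 (deposit 50 to vacation): vacation: 1100 + 50 = 1150. Balances: vacation=1150, emergency=900, payroll=50
Event 12 (deposit 250 to payroll): payroll: 50 + 250 = 300. Balances: vacation=1150, emergency=900, payroll=300

Final balance of payroll: 300

Answer: 300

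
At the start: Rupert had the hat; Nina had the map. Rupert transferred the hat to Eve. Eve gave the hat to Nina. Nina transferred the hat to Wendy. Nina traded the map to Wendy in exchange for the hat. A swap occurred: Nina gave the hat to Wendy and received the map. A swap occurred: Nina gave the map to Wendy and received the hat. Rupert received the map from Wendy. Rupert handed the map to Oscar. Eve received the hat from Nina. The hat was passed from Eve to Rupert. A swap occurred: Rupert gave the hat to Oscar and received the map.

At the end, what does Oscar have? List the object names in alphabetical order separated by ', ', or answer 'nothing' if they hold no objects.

Tracking all object holders:
Start: hat:Rupert, map:Nina
Event 1 (give hat: Rupert -> Eve). State: hat:Eve, map:Nina
Event 2 (give hat: Eve -> Nina). State: hat:Nina, map:Nina
Event 3 (give hat: Nina -> Wendy). State: hat:Wendy, map:Nina
Event 4 (swap map<->hat: now map:Wendy, hat:Nina). State: hat:Nina, map:Wendy
Event 5 (swap hat<->map: now hat:Wendy, map:Nina). State: hat:Wendy, map:Nina
Event 6 (swap map<->hat: now map:Wendy, hat:Nina). State: hat:Nina, map:Wendy
Event 7 (give map: Wendy -> Rupert). State: hat:Nina, map:Rupert
Event 8 (give map: Rupert -> Oscar). State: hat:Nina, map:Oscar
Event 9 (give hat: Nina -> Eve). State: hat:Eve, map:Oscar
Event 10 (give hat: Eve -> Rupert). State: hat:Rupert, map:Oscar
Event 11 (swap hat<->map: now hat:Oscar, map:Rupert). State: hat:Oscar, map:Rupert

Final state: hat:Oscar, map:Rupert
Oscar holds: hat.

Answer: hat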